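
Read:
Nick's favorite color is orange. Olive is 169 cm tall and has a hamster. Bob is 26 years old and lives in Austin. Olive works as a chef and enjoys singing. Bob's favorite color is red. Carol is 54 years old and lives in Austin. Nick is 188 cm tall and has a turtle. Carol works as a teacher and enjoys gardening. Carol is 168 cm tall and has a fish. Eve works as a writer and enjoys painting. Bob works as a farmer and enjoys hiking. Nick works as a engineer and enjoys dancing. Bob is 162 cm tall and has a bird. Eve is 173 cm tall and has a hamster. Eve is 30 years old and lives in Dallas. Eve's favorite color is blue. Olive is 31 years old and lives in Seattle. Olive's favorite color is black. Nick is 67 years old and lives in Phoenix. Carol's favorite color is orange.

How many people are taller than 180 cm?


Taller than 180: 1

1


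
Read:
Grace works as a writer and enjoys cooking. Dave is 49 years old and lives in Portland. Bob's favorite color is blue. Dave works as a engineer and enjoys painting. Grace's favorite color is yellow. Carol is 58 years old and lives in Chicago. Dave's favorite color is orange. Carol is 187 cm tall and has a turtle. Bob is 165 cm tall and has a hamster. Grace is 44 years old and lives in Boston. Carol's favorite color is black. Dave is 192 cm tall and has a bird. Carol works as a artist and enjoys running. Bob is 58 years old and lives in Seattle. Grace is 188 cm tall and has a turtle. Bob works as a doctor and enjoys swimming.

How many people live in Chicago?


Count in Chicago: 1

1


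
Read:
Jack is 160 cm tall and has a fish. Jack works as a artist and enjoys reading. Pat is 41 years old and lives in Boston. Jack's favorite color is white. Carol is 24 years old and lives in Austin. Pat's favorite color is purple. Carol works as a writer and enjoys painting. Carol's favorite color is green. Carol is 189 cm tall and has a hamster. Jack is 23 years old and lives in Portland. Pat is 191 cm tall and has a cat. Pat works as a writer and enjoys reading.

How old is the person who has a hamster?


Person with hamster is Carol, age 24

24


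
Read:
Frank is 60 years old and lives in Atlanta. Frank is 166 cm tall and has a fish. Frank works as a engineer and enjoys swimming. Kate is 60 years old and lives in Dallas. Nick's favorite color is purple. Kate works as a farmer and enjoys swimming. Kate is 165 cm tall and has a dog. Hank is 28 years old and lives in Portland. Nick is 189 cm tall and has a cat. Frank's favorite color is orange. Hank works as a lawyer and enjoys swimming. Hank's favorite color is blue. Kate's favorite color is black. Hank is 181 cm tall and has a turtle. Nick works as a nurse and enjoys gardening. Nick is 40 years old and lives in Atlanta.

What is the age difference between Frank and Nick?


|60 - 40| = 20

20


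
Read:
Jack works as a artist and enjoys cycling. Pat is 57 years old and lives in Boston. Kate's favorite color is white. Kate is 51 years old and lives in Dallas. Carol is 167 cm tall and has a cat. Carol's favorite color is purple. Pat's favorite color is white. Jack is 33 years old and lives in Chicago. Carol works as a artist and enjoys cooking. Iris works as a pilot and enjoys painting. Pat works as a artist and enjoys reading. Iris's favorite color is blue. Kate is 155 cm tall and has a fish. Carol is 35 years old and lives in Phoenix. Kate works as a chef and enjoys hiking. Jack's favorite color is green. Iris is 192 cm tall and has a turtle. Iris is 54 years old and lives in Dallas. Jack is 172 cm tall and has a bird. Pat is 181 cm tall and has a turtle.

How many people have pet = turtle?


Count: 2

2


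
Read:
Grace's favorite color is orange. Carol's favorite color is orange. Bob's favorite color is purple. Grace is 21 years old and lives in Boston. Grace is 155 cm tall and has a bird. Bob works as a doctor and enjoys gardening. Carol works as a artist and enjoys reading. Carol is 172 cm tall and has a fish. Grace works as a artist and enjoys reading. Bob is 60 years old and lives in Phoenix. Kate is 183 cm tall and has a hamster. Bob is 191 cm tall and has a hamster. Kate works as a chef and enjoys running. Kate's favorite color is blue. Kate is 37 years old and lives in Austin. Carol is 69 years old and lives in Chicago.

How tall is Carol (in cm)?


Carol is 172 cm tall

172


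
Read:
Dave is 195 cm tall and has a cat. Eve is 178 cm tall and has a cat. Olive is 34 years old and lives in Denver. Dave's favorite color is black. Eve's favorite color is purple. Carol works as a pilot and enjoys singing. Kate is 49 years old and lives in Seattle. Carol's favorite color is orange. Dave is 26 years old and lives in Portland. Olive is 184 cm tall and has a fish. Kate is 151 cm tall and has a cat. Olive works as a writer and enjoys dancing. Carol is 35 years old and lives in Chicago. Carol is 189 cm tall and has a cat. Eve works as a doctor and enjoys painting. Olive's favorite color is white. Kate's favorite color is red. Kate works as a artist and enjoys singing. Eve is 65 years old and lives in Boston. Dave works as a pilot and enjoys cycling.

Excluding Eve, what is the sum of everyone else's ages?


Sum (excluding Eve): 144

144


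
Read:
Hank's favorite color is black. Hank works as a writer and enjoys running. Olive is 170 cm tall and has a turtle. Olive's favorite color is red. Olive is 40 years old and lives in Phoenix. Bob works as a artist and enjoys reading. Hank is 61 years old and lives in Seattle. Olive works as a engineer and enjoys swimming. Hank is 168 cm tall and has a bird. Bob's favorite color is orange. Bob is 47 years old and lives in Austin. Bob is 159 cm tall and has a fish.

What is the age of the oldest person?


Oldest: Hank at 61

61


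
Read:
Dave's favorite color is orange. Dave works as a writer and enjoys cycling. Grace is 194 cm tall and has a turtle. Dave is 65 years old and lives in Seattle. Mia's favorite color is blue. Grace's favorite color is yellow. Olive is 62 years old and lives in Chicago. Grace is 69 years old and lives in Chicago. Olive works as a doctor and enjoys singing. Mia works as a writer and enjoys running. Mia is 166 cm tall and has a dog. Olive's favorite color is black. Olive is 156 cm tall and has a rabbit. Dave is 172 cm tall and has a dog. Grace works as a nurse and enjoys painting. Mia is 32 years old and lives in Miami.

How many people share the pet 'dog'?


Count: 2

2


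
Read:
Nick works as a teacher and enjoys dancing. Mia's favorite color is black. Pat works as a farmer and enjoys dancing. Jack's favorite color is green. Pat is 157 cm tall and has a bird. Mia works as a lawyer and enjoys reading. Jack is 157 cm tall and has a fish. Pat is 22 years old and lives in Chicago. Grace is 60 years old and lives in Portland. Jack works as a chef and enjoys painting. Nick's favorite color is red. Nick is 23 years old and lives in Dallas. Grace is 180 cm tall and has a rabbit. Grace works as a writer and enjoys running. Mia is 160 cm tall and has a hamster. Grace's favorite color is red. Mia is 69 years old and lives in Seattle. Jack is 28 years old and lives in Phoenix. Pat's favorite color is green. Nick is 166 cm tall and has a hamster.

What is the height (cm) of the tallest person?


Tallest: Grace at 180 cm

180


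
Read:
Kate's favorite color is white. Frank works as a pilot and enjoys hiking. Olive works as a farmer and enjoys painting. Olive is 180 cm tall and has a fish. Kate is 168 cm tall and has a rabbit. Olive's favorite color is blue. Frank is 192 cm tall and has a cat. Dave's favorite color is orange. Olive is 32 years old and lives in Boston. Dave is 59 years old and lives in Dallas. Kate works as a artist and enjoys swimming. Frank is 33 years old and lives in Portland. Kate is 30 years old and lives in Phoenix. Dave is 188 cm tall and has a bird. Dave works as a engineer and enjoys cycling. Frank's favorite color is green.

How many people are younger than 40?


Filter: 3

3


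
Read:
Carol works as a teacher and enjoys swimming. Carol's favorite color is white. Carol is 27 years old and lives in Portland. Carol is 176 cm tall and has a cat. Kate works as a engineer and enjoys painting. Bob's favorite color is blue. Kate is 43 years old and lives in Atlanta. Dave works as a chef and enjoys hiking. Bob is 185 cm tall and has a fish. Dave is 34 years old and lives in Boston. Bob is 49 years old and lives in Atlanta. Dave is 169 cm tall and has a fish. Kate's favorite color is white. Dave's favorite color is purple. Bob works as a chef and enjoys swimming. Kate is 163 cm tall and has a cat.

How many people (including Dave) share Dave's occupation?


Dave is a chef. Count = 2

2


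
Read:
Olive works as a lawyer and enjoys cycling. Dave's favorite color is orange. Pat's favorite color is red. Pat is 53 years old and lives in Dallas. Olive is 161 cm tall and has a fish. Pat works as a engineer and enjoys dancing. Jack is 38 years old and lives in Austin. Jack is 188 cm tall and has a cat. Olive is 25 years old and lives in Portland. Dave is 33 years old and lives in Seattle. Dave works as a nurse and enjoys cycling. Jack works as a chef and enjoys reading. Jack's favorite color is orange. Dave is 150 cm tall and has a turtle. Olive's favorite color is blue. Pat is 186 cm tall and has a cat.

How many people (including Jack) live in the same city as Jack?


Jack lives in Austin. Count = 1

1


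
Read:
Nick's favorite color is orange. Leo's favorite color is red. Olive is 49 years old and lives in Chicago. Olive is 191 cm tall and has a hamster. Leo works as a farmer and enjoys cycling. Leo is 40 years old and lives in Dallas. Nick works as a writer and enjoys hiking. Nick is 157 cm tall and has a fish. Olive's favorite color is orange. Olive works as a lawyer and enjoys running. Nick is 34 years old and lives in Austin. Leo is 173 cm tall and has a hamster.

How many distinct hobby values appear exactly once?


Unique hobby values: 3

3


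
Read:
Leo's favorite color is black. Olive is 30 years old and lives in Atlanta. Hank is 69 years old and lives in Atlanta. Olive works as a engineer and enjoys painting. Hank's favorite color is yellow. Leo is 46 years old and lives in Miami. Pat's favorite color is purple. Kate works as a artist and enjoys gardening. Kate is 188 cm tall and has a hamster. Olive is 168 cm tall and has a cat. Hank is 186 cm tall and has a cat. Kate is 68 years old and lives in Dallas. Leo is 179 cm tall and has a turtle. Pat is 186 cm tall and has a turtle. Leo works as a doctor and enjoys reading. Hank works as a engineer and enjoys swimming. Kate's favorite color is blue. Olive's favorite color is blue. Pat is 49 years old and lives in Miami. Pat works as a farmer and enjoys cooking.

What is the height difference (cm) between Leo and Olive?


|179 - 168| = 11

11


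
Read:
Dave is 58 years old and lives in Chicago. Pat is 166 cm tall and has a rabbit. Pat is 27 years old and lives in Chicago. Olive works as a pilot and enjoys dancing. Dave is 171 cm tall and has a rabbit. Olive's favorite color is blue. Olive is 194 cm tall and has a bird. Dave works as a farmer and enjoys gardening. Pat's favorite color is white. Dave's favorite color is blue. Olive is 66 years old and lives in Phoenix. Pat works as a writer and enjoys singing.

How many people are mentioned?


People: Olive, Dave, Pat. Count = 3

3


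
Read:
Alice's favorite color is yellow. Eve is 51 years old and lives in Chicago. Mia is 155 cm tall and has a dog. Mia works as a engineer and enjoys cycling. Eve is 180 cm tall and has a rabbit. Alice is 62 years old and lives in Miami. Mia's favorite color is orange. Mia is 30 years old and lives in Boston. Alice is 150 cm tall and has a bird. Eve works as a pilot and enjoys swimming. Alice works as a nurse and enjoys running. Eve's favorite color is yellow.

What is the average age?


Sum=143, n=3, avg=47.67

47.67


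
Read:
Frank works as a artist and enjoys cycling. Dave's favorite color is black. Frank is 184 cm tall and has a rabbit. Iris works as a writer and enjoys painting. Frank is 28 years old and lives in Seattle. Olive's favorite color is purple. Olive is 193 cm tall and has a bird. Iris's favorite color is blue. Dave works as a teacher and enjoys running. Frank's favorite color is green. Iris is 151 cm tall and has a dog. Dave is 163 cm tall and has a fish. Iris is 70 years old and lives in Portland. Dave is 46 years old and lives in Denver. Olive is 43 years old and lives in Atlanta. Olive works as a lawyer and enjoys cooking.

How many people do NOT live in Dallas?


Not in Dallas: 4

4


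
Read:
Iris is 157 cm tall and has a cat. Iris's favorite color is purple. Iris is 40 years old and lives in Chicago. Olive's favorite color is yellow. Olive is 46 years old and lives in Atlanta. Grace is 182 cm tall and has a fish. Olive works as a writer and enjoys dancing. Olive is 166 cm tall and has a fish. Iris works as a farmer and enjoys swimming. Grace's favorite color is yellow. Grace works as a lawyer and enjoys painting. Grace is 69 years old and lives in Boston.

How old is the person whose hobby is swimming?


Person with hobby=swimming is Iris, age 40

40


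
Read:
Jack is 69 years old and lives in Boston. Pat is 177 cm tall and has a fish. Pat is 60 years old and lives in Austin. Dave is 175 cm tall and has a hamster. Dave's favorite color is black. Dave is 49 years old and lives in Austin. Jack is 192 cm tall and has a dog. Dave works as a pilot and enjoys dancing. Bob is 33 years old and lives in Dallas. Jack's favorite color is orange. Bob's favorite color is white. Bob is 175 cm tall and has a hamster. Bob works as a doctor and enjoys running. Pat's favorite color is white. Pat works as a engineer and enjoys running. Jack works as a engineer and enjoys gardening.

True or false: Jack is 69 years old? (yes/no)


Jack is actually 69. yes

yes


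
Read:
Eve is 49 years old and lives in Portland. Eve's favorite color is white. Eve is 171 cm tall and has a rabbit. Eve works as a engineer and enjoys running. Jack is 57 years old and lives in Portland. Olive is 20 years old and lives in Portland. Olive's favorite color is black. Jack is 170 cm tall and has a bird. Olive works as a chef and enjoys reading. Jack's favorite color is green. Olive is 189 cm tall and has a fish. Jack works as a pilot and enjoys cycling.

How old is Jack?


Jack is 57 years old

57


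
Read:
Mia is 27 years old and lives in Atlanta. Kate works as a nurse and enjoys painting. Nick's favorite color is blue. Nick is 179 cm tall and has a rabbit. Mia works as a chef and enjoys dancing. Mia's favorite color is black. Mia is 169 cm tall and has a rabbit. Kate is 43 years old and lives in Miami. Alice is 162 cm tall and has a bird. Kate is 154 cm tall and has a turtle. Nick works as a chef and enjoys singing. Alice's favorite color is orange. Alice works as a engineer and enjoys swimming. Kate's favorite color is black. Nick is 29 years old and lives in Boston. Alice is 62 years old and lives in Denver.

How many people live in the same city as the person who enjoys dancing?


Person with hobby dancing is Mia, city Atlanta. Count = 1

1


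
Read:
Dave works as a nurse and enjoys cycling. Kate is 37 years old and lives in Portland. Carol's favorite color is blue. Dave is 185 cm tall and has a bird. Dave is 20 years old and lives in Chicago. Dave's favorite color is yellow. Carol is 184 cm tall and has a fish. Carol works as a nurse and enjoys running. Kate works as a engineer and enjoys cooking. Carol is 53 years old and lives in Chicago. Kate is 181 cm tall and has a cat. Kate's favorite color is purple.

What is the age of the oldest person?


Oldest: Carol at 53

53


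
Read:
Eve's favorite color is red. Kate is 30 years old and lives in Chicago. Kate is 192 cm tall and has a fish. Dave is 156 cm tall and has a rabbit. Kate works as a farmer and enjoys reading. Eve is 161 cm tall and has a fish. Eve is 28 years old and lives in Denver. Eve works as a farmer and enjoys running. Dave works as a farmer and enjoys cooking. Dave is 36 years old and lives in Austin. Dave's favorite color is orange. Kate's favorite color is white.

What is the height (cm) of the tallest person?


Tallest: Kate at 192 cm

192


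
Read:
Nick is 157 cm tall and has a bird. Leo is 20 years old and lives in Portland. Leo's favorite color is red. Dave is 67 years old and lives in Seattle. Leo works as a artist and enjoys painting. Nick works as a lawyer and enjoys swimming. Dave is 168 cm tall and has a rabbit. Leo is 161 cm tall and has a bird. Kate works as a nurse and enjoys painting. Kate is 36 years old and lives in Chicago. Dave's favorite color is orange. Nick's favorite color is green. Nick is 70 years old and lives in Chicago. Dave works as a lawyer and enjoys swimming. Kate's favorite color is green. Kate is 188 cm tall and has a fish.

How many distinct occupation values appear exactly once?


Unique occupation values: 2

2


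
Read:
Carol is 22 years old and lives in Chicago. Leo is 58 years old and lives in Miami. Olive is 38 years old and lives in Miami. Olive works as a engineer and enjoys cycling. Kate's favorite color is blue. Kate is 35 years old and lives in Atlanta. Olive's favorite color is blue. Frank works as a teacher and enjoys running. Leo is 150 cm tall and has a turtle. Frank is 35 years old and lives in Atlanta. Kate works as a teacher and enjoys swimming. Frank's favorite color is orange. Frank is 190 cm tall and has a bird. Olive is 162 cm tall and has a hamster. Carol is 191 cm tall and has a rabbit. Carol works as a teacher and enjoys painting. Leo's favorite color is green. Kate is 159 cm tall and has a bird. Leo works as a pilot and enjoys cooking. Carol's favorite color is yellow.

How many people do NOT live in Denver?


Not in Denver: 5

5


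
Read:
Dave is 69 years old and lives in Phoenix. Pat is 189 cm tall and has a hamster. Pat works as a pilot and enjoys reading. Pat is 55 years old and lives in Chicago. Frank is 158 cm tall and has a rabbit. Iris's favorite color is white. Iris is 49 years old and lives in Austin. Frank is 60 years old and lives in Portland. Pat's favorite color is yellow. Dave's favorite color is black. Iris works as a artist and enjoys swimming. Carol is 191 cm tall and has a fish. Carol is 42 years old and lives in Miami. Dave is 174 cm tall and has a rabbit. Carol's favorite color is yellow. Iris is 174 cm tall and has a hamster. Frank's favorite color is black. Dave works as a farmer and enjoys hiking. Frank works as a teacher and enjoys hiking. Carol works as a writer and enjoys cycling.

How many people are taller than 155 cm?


Taller than 155: 5

5


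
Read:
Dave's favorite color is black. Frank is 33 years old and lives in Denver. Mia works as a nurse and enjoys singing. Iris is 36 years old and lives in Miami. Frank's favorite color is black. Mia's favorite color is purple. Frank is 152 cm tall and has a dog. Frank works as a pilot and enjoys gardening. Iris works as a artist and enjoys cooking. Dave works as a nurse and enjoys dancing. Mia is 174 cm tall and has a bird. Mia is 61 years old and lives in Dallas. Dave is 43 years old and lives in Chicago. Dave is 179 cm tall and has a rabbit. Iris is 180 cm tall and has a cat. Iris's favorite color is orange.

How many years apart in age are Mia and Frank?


61 vs 33, diff = 28

28


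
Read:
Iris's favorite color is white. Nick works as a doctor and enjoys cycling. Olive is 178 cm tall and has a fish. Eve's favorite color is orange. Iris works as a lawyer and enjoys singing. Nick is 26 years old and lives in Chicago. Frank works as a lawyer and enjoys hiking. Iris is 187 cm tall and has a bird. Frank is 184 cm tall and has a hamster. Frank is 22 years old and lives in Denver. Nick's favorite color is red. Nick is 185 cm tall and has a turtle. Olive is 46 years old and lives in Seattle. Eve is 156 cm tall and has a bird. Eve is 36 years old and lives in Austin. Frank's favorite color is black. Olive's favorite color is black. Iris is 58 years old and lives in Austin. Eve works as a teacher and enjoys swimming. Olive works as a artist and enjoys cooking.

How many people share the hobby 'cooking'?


Count: 1

1


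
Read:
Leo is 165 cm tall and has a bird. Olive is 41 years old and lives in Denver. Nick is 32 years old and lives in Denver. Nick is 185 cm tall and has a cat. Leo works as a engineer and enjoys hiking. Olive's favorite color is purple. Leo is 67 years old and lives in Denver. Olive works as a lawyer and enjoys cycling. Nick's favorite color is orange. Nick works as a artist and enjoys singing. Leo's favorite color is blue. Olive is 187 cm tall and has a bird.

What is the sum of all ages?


32+67+41 = 140

140


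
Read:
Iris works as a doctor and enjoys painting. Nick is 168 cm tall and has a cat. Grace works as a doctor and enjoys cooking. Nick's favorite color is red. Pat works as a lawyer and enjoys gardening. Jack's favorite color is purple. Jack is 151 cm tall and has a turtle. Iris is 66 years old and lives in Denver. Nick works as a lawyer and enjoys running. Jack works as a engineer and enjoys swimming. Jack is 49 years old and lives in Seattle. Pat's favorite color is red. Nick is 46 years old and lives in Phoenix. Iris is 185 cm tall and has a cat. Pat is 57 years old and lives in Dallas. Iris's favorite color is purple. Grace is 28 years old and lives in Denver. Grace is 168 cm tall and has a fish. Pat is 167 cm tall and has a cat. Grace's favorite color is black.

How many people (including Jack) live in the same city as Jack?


Jack lives in Seattle. Count = 1

1


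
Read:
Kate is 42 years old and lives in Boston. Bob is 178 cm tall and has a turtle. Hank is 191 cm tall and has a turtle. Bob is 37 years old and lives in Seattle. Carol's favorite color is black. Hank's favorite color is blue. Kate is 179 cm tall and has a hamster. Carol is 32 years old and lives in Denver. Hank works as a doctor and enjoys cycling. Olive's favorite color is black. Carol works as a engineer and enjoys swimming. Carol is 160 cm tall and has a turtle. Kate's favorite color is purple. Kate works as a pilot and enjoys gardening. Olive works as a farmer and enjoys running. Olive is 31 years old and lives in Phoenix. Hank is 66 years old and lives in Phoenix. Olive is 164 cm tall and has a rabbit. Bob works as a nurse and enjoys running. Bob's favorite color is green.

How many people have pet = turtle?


Count: 3

3


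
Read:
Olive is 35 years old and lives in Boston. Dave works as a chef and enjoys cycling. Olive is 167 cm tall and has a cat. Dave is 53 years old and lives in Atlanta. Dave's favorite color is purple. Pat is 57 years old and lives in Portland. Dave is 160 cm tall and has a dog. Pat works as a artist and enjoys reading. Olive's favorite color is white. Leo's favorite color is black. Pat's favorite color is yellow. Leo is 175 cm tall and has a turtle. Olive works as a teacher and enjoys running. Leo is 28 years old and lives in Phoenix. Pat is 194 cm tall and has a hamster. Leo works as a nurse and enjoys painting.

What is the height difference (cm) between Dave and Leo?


|160 - 175| = 15

15


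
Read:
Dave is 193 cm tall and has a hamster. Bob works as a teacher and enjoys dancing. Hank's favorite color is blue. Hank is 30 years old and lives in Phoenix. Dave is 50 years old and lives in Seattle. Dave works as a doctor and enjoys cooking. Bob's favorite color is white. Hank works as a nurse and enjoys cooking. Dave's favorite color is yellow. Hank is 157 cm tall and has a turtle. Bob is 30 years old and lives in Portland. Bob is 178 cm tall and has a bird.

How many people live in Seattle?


Count in Seattle: 1

1


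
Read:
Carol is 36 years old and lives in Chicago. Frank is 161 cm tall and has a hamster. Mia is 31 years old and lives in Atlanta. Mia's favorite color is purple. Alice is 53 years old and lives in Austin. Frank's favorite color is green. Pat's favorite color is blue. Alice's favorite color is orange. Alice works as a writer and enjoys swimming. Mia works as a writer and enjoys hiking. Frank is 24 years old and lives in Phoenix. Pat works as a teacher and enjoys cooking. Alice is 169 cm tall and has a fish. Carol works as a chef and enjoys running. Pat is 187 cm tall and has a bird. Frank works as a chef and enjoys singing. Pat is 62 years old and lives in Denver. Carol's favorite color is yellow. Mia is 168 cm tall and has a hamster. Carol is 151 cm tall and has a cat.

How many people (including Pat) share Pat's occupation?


Pat is a teacher. Count = 1

1


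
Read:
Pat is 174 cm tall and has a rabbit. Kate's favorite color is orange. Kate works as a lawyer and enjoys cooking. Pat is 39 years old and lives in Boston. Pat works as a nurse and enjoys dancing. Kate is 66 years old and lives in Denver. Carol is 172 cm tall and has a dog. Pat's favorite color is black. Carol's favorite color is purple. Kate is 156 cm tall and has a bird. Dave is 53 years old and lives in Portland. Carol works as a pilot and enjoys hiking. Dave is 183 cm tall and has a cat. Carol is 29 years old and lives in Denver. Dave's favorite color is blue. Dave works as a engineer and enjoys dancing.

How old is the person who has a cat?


Person with cat is Dave, age 53

53


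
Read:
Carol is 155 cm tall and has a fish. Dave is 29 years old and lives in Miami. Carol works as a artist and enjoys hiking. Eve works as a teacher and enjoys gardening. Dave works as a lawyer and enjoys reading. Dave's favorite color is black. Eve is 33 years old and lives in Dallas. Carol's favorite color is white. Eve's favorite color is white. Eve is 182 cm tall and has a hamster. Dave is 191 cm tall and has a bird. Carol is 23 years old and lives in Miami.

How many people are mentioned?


People: Dave, Carol, Eve. Count = 3

3


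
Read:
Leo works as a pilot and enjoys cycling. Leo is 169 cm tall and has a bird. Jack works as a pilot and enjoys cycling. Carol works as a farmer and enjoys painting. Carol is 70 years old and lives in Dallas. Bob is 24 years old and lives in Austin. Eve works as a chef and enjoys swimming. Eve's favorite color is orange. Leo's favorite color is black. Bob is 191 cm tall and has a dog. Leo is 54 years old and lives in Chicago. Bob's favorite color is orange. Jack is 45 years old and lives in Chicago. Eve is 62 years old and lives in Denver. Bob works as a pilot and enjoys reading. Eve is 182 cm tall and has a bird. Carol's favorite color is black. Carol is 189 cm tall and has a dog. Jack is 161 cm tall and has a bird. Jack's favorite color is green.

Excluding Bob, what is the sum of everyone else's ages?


Sum (excluding Bob): 231

231


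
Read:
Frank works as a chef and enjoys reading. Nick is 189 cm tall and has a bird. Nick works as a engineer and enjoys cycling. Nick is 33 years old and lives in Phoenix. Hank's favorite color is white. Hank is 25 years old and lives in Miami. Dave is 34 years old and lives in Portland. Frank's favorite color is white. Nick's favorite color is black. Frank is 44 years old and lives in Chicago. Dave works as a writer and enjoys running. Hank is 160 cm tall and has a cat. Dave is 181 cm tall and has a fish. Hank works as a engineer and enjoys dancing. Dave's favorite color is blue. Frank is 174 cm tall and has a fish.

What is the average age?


Sum=136, n=4, avg=34

34


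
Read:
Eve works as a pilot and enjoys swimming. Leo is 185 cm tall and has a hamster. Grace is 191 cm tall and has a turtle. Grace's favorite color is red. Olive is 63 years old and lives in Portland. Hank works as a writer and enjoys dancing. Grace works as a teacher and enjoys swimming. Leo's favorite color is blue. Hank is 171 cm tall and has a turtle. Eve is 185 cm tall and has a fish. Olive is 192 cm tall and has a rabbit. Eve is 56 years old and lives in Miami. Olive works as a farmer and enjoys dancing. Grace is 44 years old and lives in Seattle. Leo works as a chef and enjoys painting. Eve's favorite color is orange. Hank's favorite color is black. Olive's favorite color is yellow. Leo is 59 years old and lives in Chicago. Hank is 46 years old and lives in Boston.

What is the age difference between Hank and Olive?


|46 - 63| = 17

17


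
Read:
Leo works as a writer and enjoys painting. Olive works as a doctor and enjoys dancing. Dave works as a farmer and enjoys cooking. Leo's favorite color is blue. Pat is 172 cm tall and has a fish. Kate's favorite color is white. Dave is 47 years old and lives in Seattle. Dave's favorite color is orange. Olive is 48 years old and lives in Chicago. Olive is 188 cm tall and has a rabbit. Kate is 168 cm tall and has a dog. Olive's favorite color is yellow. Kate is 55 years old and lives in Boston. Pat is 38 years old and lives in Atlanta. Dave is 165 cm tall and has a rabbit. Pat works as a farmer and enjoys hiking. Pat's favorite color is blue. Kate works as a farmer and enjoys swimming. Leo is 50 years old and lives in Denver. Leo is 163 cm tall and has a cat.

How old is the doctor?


The doctor is Olive, age 48

48


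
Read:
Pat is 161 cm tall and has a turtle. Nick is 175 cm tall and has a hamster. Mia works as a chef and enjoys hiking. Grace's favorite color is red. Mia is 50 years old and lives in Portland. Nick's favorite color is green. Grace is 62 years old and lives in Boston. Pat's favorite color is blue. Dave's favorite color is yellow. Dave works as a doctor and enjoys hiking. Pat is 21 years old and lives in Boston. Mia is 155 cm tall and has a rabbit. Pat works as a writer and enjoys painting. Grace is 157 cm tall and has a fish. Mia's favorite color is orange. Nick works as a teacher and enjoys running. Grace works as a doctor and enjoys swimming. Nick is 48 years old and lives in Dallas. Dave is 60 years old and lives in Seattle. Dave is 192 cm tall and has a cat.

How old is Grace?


Grace is 62 years old

62


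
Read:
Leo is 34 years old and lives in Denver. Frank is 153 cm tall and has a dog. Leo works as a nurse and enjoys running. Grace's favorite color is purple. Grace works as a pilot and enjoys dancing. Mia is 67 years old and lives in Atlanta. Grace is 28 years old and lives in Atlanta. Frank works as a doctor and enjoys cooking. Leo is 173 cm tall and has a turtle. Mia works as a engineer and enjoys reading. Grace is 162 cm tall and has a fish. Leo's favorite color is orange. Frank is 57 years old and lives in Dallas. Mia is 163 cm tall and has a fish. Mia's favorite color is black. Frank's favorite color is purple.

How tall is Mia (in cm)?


Mia is 163 cm tall

163


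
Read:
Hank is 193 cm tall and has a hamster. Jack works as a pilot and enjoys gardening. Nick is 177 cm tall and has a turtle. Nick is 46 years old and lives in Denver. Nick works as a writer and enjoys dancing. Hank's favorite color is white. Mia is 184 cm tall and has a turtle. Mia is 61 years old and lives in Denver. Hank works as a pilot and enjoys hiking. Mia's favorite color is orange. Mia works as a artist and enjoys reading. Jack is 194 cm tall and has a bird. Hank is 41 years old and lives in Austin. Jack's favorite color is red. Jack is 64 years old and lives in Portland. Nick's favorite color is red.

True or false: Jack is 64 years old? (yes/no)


Jack is actually 64. yes

yes


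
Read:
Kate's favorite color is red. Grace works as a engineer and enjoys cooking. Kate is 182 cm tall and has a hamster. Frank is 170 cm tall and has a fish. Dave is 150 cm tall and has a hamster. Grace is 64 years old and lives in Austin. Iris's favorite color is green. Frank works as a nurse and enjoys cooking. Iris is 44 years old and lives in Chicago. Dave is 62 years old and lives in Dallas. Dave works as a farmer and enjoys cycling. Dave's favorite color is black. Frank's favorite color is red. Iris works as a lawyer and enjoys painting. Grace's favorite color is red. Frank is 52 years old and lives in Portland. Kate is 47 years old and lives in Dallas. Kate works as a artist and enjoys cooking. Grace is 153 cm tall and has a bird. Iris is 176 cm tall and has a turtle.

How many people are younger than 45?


Filter: 1

1


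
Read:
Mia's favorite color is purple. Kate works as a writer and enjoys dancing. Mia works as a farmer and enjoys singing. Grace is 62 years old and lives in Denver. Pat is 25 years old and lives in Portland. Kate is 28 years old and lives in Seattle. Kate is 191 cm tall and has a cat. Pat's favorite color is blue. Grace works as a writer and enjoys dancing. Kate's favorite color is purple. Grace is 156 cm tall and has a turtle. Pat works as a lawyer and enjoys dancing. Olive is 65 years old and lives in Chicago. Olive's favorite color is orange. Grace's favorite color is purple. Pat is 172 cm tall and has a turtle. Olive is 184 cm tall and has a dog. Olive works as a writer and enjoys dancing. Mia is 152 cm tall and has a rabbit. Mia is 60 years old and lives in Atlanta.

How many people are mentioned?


People: Kate, Grace, Pat, Mia, Olive. Count = 5

5


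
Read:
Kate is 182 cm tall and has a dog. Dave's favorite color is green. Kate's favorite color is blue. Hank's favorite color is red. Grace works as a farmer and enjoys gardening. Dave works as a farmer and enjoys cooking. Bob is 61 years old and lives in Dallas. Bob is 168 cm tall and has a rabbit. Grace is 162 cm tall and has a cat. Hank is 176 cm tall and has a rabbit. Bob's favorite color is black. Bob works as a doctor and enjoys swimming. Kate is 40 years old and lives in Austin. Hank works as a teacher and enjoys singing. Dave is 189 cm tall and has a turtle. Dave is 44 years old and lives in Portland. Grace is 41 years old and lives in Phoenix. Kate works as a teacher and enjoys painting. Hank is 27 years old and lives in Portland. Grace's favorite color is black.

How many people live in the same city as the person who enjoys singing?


Person with hobby singing is Hank, city Portland. Count = 2

2


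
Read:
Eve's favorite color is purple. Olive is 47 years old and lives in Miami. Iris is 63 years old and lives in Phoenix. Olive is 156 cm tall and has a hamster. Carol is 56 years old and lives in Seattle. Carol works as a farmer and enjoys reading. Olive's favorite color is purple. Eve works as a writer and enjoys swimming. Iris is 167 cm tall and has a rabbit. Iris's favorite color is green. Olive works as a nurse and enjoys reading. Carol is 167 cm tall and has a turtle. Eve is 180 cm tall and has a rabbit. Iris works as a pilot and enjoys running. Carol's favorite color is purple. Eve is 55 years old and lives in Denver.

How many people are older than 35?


Filter: 4

4


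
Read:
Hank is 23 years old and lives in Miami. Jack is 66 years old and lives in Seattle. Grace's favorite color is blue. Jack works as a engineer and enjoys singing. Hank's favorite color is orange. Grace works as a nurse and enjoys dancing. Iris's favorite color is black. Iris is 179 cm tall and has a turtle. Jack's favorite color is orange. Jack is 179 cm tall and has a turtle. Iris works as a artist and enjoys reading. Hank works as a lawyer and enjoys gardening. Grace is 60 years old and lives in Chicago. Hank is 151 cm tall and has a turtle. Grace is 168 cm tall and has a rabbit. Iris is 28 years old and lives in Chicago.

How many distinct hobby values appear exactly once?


Unique hobby values: 4

4


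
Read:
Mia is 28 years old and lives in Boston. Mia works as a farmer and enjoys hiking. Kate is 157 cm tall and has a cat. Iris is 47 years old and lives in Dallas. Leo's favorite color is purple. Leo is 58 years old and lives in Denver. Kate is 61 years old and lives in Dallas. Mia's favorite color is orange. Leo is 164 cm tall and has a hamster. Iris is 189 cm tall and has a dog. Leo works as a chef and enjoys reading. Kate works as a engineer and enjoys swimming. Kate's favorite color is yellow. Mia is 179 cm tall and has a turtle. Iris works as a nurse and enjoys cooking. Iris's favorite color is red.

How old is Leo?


Leo is 58 years old

58


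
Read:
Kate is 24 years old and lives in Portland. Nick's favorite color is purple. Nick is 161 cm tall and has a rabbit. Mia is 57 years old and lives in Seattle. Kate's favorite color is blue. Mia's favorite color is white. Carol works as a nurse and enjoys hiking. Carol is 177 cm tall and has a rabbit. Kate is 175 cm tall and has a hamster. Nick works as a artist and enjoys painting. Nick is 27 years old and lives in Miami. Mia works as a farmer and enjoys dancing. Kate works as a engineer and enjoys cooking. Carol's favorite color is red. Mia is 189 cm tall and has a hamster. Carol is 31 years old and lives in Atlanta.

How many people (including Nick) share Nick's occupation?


Nick is a artist. Count = 1

1


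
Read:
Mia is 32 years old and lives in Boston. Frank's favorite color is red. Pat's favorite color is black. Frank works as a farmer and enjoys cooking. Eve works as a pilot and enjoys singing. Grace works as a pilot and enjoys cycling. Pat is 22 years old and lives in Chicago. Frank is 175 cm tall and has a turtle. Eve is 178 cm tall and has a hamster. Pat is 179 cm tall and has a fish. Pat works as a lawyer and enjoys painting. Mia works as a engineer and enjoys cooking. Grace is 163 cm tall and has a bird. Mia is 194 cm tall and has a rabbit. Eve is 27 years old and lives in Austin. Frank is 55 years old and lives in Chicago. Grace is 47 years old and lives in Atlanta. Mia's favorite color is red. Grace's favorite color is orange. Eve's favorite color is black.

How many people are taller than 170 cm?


Taller than 170: 4

4


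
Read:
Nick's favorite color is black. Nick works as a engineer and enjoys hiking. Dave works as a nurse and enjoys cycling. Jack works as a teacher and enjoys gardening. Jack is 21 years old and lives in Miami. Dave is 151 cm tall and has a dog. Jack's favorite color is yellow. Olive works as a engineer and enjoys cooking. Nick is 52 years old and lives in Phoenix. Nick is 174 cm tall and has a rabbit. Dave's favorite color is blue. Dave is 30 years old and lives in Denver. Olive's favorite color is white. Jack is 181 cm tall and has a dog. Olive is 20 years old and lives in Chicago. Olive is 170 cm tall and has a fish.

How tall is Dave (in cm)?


Dave is 151 cm tall

151


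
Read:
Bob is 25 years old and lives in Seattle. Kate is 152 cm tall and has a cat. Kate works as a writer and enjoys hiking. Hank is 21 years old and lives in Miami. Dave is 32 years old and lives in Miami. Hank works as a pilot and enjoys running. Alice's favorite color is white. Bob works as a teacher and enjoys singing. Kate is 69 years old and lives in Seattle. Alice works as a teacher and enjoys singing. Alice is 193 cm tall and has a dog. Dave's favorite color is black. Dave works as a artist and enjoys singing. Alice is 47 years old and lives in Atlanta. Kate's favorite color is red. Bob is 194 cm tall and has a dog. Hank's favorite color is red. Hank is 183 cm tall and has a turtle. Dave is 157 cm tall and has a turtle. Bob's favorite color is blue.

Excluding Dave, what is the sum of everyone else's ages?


Sum (excluding Dave): 162

162


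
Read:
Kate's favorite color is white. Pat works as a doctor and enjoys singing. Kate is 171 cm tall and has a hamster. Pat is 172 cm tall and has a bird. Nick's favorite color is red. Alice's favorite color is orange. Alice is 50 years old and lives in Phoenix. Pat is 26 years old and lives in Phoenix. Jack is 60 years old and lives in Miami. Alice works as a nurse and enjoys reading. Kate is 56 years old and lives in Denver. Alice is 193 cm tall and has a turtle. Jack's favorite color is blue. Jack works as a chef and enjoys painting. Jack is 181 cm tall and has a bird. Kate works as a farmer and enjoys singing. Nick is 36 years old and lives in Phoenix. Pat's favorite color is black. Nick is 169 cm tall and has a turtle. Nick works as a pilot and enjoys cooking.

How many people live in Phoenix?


Count in Phoenix: 3

3


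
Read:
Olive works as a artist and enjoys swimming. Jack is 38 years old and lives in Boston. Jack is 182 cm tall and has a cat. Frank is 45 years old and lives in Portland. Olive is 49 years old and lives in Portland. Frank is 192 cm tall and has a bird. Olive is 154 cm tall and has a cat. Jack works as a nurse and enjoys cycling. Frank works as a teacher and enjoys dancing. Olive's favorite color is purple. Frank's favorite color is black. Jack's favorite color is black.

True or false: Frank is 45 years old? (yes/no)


Frank is actually 45. yes

yes
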